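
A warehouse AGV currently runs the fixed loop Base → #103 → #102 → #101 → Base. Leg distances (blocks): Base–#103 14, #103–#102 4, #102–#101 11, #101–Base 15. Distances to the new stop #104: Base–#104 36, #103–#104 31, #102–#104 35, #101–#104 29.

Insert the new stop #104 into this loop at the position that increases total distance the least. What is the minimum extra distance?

Insertion cost between consecutive stops i–j is d(i,#104) + d(#104,j) − d(i,j):
  between Base and #103: 36 + 31 − 14 = 53
  between #103 and #102: 31 + 35 − 4 = 62
  between #102 and #101: 35 + 29 − 11 = 53
  between #101 and Base: 29 + 36 − 15 = 50
Cheapest insertion is between #101 and Base, adding 50.
New total = 44 + 50 = 94.

Minimum extra distance: 50 blocks, inserting #104 between #101 and Base.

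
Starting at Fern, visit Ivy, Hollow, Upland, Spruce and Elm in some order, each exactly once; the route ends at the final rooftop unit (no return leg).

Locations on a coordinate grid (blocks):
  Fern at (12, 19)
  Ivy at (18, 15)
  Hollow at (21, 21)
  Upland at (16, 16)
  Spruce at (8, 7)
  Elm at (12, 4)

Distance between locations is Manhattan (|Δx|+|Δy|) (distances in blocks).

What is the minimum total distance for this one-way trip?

Shortest open route: 46 blocks.

There are 5! = 120 possible orderings.
Fern→Ivy→Hollow→Upland→Spruce→Elm: 10+9+10+17+7 = 53
Fern→Ivy→Hollow→Upland→Elm→Spruce: 10+9+10+16+7 = 52
Fern→Ivy→Hollow→Spruce→Upland→Elm: 10+9+27+17+16 = 79
Fern→Ivy→Hollow→Spruce→Elm→Upland: 10+9+27+7+16 = 69
Fern→Ivy→Hollow→Elm→Upland→Spruce: 10+9+26+16+17 = 78
Fern→Ivy→Hollow→Elm→Spruce→Upland: 10+9+26+7+17 = 69
Fern→Ivy→Upland→Hollow→Spruce→Elm: 10+3+10+27+7 = 57
Fern→Ivy→Upland→Hollow→Elm→Spruce: 10+3+10+26+7 = 56
Fern→Ivy→Upland→Spruce→Hollow→Elm: 10+3+17+27+26 = 83
Fern→Ivy→Upland→Spruce→Elm→Hollow: 10+3+17+7+26 = 63
Fern→Ivy→Upland→Elm→Hollow→Spruce: 10+3+16+26+27 = 82
Fern→Ivy→Upland→Elm→Spruce→Hollow: 10+3+16+7+27 = 63
Fern→Ivy→Spruce→Hollow→Upland→Elm: 10+18+27+10+16 = 81
Fern→Ivy→Spruce→Hollow→Elm→Upland: 10+18+27+26+16 = 97
… (106 more)
Fern→Hollow→Ivy→Upland→Elm→Spruce: 11+9+3+16+7 = 46  ← best
The minimum is 46.
One shortest path: Fern → Hollow → Ivy → Upland → Elm → Spruce.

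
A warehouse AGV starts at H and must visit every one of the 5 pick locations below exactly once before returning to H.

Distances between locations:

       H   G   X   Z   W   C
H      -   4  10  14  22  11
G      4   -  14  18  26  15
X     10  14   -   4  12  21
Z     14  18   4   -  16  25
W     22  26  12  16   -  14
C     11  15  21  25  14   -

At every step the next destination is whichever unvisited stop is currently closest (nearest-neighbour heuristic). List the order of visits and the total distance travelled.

Total distance 63 via the nearest-neighbour route H → G → X → Z → W → C → H.

At H the remaining stops are G 4, X 10, C 11, Z 14, W 22; go to G.
At G the remaining stops are X 14, C 15, Z 18, W 26; go to X.
At X the remaining stops are Z 4, W 12, C 21; go to Z.
At Z the remaining stops are W 16, C 25; go to W.
At W the remaining stops are C 14; go to C.
Return C→H: 11.
Total = 4 + 14 + 4 + 16 + 14 + 11 = 63.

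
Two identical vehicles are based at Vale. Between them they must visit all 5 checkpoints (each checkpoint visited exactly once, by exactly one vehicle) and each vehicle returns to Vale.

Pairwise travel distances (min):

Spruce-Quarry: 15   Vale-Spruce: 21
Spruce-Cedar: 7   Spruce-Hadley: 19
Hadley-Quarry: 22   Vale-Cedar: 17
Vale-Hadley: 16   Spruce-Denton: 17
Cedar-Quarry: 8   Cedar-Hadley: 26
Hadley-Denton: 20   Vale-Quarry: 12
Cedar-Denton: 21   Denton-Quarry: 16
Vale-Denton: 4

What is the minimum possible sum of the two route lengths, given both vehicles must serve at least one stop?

Minimum combined distance: 70 min.

Check every non-empty split of the stops between the two vehicles; for each half take its own optimal tour:
  {Spruce} + {Cedar, Hadley, Denton, Quarry}: 42 + 70 = 112
  {Cedar} + {Spruce, Hadley, Denton, Quarry}: 34 + 70 = 104
  {Spruce, Cedar} + {Hadley, Denton, Quarry}: 45 + 58 = 103
  {Hadley} + {Spruce, Cedar, Denton, Quarry}: 32 + 48 = 80
  {Spruce, Hadley} + {Cedar, Denton, Quarry}: 56 + 45 = 101
  {Cedar, Hadley} + {Spruce, Denton, Quarry}: 59 + 48 = 107
  … (15 splits in total)
  {Denton} + {Spruce, Cedar, Hadley, Quarry}: 8 + 62 = 70  ← best
Best: vehicle 1 Vale → Denton → Vale = 8; vehicle 2 Vale → Hadley → Spruce → Cedar → Quarry → Vale = 62; combined 70.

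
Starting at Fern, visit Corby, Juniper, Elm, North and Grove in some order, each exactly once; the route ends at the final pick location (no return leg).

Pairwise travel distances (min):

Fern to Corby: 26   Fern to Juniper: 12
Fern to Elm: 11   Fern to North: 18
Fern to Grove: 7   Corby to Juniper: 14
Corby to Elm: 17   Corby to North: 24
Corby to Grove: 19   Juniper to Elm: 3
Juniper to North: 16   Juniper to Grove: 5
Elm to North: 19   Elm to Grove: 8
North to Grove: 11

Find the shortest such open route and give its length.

54 min — the minimum one-way total.

There are 5! = 120 possible orderings.
Fern → Corby → Juniper → Elm → North → Grove: 26+14+3+19+11 = 73
Fern → Corby → Juniper → Elm → Grove → North: 26+14+3+8+11 = 62
Fern → Corby → Juniper → North → Elm → Grove: 26+14+16+19+8 = 83
Fern → Corby → Juniper → North → Grove → Elm: 26+14+16+11+8 = 75
Fern → Corby → Juniper → Grove → Elm → North: 26+14+5+8+19 = 72
Fern → Corby → Juniper → Grove → North → Elm: 26+14+5+11+19 = 75
Fern → Corby → Elm → Juniper → North → Grove: 26+17+3+16+11 = 73
Fern → Corby → Elm → Juniper → Grove → North: 26+17+3+5+11 = 62
Fern → Corby → Elm → North → Juniper → Grove: 26+17+19+16+5 = 83
Fern → Corby → Elm → North → Grove → Juniper: 26+17+19+11+5 = 78
Fern → Corby → Elm → Grove → Juniper → North: 26+17+8+5+16 = 72
Fern → Corby → Elm → Grove → North → Juniper: 26+17+8+11+16 = 78
Fern → Corby → North → Juniper → Elm → Grove: 26+24+16+3+8 = 77
Fern → Corby → North → Juniper → Grove → Elm: 26+24+16+5+8 = 79
… (106 more)
Fern → Elm → Juniper → Grove → North → Corby: 11+3+5+11+24 = 54  ← best
The minimum is 54.
One shortest path: Fern → Elm → Juniper → Grove → North → Corby.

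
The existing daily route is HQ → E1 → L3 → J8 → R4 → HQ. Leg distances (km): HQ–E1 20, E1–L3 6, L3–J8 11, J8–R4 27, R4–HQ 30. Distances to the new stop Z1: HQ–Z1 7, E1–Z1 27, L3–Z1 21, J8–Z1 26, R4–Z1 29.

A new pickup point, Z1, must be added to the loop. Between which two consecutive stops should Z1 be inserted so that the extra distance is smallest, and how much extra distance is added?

Insertion cost between consecutive stops i–j is d(i,Z1) + d(Z1,j) − d(i,j):
  between HQ and E1: 7 + 27 − 20 = 14
  between E1 and L3: 27 + 21 − 6 = 42
  between L3 and J8: 21 + 26 − 11 = 36
  between J8 and R4: 26 + 29 − 27 = 28
  between R4 and HQ: 29 + 7 − 30 = 6
Cheapest insertion is between R4 and HQ, adding 6.
New total = 94 + 6 = 100.

+6 km — insert Z1 between R4 and HQ.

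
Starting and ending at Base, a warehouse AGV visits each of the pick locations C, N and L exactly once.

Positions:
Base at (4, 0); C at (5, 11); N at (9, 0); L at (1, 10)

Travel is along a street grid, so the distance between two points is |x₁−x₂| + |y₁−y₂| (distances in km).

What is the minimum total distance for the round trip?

There are 3 distinct closed tours to check (reversals are equivalent).
Base - C - N - L - Base: 12+15+18+13 = 58
Base - C - L - N - Base: 12+5+18+5 = 40
Base - N - C - L - Base: 5+15+5+13 = 38
The minimum is 38.
One optimal route: Base → N → C → L → Base (or its reverse).

Shortest round trip = 38 km.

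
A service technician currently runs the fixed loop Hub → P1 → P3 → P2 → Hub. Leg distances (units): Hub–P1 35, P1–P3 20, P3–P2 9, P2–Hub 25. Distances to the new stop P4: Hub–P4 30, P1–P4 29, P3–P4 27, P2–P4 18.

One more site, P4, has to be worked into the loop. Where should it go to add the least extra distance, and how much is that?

+23 — insert P4 between P2 and Hub.

Insertion cost between consecutive stops i–j is d(i,P4) + d(P4,j) − d(i,j):
  between Hub and P1: 30 + 29 − 35 = 24
  between P1 and P3: 29 + 27 − 20 = 36
  between P3 and P2: 27 + 18 − 9 = 36
  between P2 and Hub: 18 + 30 − 25 = 23
Cheapest insertion is between P2 and Hub, adding 23.
New total = 89 + 23 = 112.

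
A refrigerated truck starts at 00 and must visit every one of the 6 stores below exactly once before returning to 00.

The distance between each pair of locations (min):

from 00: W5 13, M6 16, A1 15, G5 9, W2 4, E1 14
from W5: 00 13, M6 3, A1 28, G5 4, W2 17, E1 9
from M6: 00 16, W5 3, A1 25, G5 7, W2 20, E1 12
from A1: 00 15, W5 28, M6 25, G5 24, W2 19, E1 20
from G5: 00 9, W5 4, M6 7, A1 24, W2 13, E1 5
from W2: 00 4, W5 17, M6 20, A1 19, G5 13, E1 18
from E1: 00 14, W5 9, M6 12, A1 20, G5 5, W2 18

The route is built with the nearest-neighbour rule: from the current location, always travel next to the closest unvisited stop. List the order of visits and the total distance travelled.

Nearest-neighbour total = 71 min; route 00 → W2 → G5 → W5 → M6 → E1 → A1 → 00.

From 00: distances to unvisited — W2=4, G5=9, W5=13, E1=14, A1=15, M6=16. Nearest is W2 (4).
From W2: distances to unvisited — G5=13, W5=17, E1=18, A1=19, M6=20. Nearest is G5 (13).
From G5: distances to unvisited — W5=4, E1=5, M6=7, A1=24. Nearest is W5 (4).
From W5: distances to unvisited — M6=3, E1=9, A1=28. Nearest is M6 (3).
From M6: distances to unvisited — E1=12, A1=25. Nearest is E1 (12).
From E1: distances to unvisited — A1=20. Nearest is A1 (20).
Return A1→00: 15.
Total = 4 + 13 + 4 + 3 + 12 + 20 + 15 = 71.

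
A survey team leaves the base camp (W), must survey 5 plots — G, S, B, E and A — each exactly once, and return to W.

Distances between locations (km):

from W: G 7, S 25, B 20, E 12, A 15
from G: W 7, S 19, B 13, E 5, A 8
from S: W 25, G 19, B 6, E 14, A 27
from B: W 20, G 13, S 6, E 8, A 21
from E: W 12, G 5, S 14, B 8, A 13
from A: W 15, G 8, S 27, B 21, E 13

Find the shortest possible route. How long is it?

There are 60 distinct closed tours to check (reversals are equivalent).
W → G → S → B → E → A → W: 7+19+6+8+13+15 = 68
W → G → S → B → A → E → W: 7+19+6+21+13+12 = 78
W → G → S → E → B → A → W: 7+19+14+8+21+15 = 84
W → G → S → E → A → B → W: 7+19+14+13+21+20 = 94
W → G → S → A → B → E → W: 7+19+27+21+8+12 = 94
W → G → S → A → E → B → W: 7+19+27+13+8+20 = 94
W → G → B → S → E → A → W: 7+13+6+14+13+15 = 68
W → G → B → S → A → E → W: 7+13+6+27+13+12 = 78
W → G → B → E → S → A → W: 7+13+8+14+27+15 = 84
W → G → B → E → A → S → W: 7+13+8+13+27+25 = 93
W → G → B → A → S → E → W: 7+13+21+27+14+12 = 94
W → G → B → A → E → S → W: 7+13+21+13+14+25 = 93
W → G → E → S → B → A → W: 7+5+14+6+21+15 = 68
W → G → E → S → A → B → W: 7+5+14+27+21+20 = 94
… (46 more)
W → G → A → E → B → S → W: 7+8+13+8+6+25 = 67  ← best
The minimum is 67.
One optimal route: W → G → A → E → B → S → W (or its reverse).

67 km — the shortest possible round trip.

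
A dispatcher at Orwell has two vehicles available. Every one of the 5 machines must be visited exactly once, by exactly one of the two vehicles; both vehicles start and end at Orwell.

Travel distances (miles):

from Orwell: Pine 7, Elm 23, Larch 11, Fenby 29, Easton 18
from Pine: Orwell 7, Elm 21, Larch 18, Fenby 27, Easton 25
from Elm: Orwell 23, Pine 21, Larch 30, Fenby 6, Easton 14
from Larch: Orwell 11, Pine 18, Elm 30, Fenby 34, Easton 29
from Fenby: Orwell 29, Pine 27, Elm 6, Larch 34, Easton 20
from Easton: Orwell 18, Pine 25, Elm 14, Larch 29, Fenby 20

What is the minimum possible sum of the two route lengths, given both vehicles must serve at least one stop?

94 miles — the smallest possible combined total.

There are 2^4 − 1 = 15 ways to divide the 5 stops into two non-empty groups. For each, the best each vehicle can do is its own shortest tour through its group:
  {Pine} + {Elm, Larch, Fenby, Easton}: 14 + 83 = 97
  {Elm} + {Pine, Larch, Fenby, Easton}: 46 + 94 = 140
  {Pine, Elm} + {Larch, Fenby, Easton}: 51 + 83 = 134
  {Larch} + {Pine, Elm, Fenby, Easton}: 22 + 72 = 94
  {Pine, Larch} + {Elm, Fenby, Easton}: 36 + 67 = 103
  {Elm, Larch} + {Pine, Fenby, Easton}: 64 + 72 = 136
  … (15 splits in total)
Best: vehicle 1 Orwell → Larch → Orwell = 22; vehicle 2 Orwell → Pine → Elm → Fenby → Easton → Orwell = 72; combined 94.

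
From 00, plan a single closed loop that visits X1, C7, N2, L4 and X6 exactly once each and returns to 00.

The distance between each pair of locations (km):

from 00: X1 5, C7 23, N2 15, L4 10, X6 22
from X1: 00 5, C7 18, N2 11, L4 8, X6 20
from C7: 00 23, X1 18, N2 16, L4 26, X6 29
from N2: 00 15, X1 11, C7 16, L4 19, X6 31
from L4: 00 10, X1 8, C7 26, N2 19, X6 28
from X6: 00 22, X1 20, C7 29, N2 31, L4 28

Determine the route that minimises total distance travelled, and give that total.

96 km — the shortest possible round trip.

With 5 stops there are 5!/2 = 60 distinct round trips (a route and its reverse cost the same).
00 → X1 → C7 → N2 → L4 → X6 → 00: 5+18+16+19+28+22 = 108
00 → X1 → C7 → N2 → X6 → L4 → 00: 5+18+16+31+28+10 = 108
00 → X1 → C7 → L4 → N2 → X6 → 00: 5+18+26+19+31+22 = 121
00 → X1 → C7 → L4 → X6 → N2 → 00: 5+18+26+28+31+15 = 123
00 → X1 → C7 → X6 → N2 → L4 → 00: 5+18+29+31+19+10 = 112
00 → X1 → C7 → X6 → L4 → N2 → 00: 5+18+29+28+19+15 = 114
00 → X1 → N2 → C7 → L4 → X6 → 00: 5+11+16+26+28+22 = 108
00 → X1 → N2 → C7 → X6 → L4 → 00: 5+11+16+29+28+10 = 99
00 → X1 → N2 → L4 → C7 → X6 → 00: 5+11+19+26+29+22 = 112
00 → X1 → N2 → L4 → X6 → C7 → 00: 5+11+19+28+29+23 = 115
00 → X1 → N2 → X6 → C7 → L4 → 00: 5+11+31+29+26+10 = 112
00 → X1 → N2 → X6 → L4 → C7 → 00: 5+11+31+28+26+23 = 124
00 → X1 → L4 → C7 → N2 → X6 → 00: 5+8+26+16+31+22 = 108
00 → X1 → L4 → C7 → X6 → N2 → 00: 5+8+26+29+31+15 = 114
… (46 more)
00 → L4 → X1 → N2 → C7 → X6 → 00: 10+8+11+16+29+22 = 96  ← best
The minimum is 96.
One optimal route: 00 → L4 → X1 → N2 → C7 → X6 → 00 (or its reverse).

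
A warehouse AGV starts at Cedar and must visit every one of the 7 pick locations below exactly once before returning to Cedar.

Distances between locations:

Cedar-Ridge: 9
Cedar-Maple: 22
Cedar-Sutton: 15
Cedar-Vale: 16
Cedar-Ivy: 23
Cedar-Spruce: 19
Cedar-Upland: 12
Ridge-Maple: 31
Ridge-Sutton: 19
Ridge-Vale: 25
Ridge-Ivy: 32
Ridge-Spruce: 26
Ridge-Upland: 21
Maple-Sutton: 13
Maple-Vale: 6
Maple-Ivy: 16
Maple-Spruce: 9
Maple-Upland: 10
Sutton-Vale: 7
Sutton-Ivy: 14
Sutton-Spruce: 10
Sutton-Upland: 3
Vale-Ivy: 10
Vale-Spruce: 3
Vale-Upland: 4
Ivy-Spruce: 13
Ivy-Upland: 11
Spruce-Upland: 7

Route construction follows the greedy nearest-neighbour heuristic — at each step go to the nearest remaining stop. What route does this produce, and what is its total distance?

From Cedar: distances to unvisited — Ridge=9, Upland=12, Sutton=15, Vale=16, Spruce=19, Maple=22, Ivy=23. Nearest is Ridge (9).
From Ridge: distances to unvisited — Sutton=19, Upland=21, Vale=25, Spruce=26, Maple=31, Ivy=32. Nearest is Sutton (19).
From Sutton: distances to unvisited — Upland=3, Vale=7, Spruce=10, Maple=13, Ivy=14. Nearest is Upland (3).
From Upland: distances to unvisited — Vale=4, Spruce=7, Maple=10, Ivy=11. Nearest is Vale (4).
From Vale: distances to unvisited — Spruce=3, Maple=6, Ivy=10. Nearest is Spruce (3).
From Spruce: distances to unvisited — Maple=9, Ivy=13. Nearest is Maple (9).
From Maple: distances to unvisited — Ivy=16. Nearest is Ivy (16).
Return Ivy→Cedar: 23.
Total = 9 + 19 + 3 + 4 + 3 + 9 + 16 + 23 = 86.

86 along Cedar → Ridge → Sutton → Upland → Vale → Spruce → Maple → Ivy → Cedar.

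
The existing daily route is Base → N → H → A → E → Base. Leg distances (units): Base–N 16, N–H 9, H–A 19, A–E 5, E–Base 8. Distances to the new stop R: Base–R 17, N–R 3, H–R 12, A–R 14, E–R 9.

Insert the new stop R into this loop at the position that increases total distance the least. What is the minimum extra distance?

Insertion cost between consecutive stops i–j is d(i,R) + d(R,j) − d(i,j):
  between Base and N: 17 + 3 − 16 = 4
  between N and H: 3 + 12 − 9 = 6
  between H and A: 12 + 14 − 19 = 7
  between A and E: 14 + 9 − 5 = 18
  between E and Base: 9 + 17 − 8 = 18
Cheapest insertion is between Base and N, adding 4.
New total = 57 + 4 = 61.

Minimum extra distance: 4, inserting R between Base and N.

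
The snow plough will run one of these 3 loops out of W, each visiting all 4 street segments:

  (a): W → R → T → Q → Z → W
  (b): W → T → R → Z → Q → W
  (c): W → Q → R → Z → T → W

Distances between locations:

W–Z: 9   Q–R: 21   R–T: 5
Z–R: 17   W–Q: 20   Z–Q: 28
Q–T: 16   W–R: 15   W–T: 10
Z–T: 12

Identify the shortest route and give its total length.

Shortest is (a), total 73.

(a): 15 + 5 + 16 + 28 + 9 = 73
(b): 10 + 5 + 17 + 28 + 20 = 80
(c): 20 + 21 + 17 + 12 + 10 = 80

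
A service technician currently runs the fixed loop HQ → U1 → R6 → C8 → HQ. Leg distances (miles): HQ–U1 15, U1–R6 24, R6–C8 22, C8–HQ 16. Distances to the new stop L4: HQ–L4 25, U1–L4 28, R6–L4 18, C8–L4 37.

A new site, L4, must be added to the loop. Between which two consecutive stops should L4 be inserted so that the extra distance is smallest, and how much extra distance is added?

Insertion cost between consecutive stops i–j is d(i,L4) + d(L4,j) − d(i,j):
  between HQ and U1: 25 + 28 − 15 = 38
  between U1 and R6: 28 + 18 − 24 = 22
  between R6 and C8: 18 + 37 − 22 = 33
  between C8 and HQ: 37 + 25 − 16 = 46
Cheapest insertion is between U1 and R6, adding 22.
New total = 77 + 22 = 99.

Minimum extra distance: 22 miles, inserting L4 between U1 and R6.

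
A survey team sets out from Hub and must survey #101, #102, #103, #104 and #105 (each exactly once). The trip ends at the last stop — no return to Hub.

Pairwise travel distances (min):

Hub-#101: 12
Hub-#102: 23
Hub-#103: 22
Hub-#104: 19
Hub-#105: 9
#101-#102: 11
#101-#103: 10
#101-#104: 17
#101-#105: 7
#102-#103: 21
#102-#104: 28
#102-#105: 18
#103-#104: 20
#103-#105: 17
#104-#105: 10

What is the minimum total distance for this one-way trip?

Minimum one-way distance = 60 min.

There are 5! = 120 possible orderings.
Hub→#101→#102→#103→#104→#105: 12+11+21+20+10 = 74
Hub→#101→#102→#103→#105→#104: 12+11+21+17+10 = 71
Hub→#101→#102→#104→#103→#105: 12+11+28+20+17 = 88
Hub→#101→#102→#104→#105→#103: 12+11+28+10+17 = 78
Hub→#101→#102→#105→#103→#104: 12+11+18+17+20 = 78
Hub→#101→#102→#105→#104→#103: 12+11+18+10+20 = 71
Hub→#101→#103→#102→#104→#105: 12+10+21+28+10 = 81
Hub→#101→#103→#102→#105→#104: 12+10+21+18+10 = 71
Hub→#101→#103→#104→#102→#105: 12+10+20+28+18 = 88
Hub→#101→#103→#104→#105→#102: 12+10+20+10+18 = 70
Hub→#101→#103→#105→#102→#104: 12+10+17+18+28 = 85
Hub→#101→#103→#105→#104→#102: 12+10+17+10+28 = 77
Hub→#101→#104→#102→#103→#105: 12+17+28+21+17 = 95
Hub→#101→#104→#102→#105→#103: 12+17+28+18+17 = 92
… (106 more)
Hub→#105→#104→#103→#101→#102: 9+10+20+10+11 = 60  ← best
The minimum is 60.
One shortest path: Hub → #105 → #104 → #103 → #101 → #102.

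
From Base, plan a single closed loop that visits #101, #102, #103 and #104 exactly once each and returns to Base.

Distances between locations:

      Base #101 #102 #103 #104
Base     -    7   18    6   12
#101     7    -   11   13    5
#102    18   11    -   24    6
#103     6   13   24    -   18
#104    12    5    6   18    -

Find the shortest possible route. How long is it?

Base → #101 → #102 → #103 → #104 → Base: 7+11+24+18+12 = 72
Base → #101 → #102 → #104 → #103 → Base: 7+11+6+18+6 = 48
Base → #101 → #103 → #102 → #104 → Base: 7+13+24+6+12 = 62
Base → #101 → #103 → #104 → #102 → Base: 7+13+18+6+18 = 62
Base → #101 → #104 → #102 → #103 → Base: 7+5+6+24+6 = 48
Base → #101 → #104 → #103 → #102 → Base: 7+5+18+24+18 = 72
Base → #102 → #101 → #103 → #104 → Base: 18+11+13+18+12 = 72
Base → #102 → #101 → #104 → #103 → Base: 18+11+5+18+6 = 58
Base → #102 → #103 → #101 → #104 → Base: 18+24+13+5+12 = 72
Base → #102 → #104 → #101 → #103 → Base: 18+6+5+13+6 = 48
Base → #103 → #101 → #102 → #104 → Base: 6+13+11+6+12 = 48
Base → #103 → #102 → #101 → #104 → Base: 6+24+11+5+12 = 58
The minimum is 48.
One optimal route: Base → #101 → #102 → #104 → #103 → Base (or its reverse).

Shortest round trip = 48.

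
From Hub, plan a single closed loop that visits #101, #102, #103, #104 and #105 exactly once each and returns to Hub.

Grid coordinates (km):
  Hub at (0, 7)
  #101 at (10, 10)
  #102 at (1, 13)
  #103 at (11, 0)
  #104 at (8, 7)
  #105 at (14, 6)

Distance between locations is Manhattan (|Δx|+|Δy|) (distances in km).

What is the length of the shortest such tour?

With 5 stops there are 5!/2 = 60 distinct round trips (a route and its reverse cost the same).
Hub-#101-#102-#103-#104-#105-Hub: 13+12+23+10+7+15 = 80
Hub-#101-#102-#103-#105-#104-Hub: 13+12+23+9+7+8 = 72
Hub-#101-#102-#104-#103-#105-Hub: 13+12+13+10+9+15 = 72
Hub-#101-#102-#104-#105-#103-Hub: 13+12+13+7+9+18 = 72
Hub-#101-#102-#105-#103-#104-Hub: 13+12+20+9+10+8 = 72
Hub-#101-#102-#105-#104-#103-Hub: 13+12+20+7+10+18 = 80
Hub-#101-#103-#102-#104-#105-Hub: 13+11+23+13+7+15 = 82
Hub-#101-#103-#102-#105-#104-Hub: 13+11+23+20+7+8 = 82
Hub-#101-#103-#104-#102-#105-Hub: 13+11+10+13+20+15 = 82
Hub-#101-#103-#104-#105-#102-Hub: 13+11+10+7+20+7 = 68
Hub-#101-#103-#105-#102-#104-Hub: 13+11+9+20+13+8 = 74
Hub-#101-#103-#105-#104-#102-Hub: 13+11+9+7+13+7 = 60
Hub-#101-#104-#102-#103-#105-Hub: 13+5+13+23+9+15 = 78
Hub-#101-#104-#102-#105-#103-Hub: 13+5+13+20+9+18 = 78
… (46 more)
Hub-#102-#101-#103-#105-#104-Hub: 7+12+11+9+7+8 = 54  ← best
The minimum is 54.
One optimal route: Hub → #102 → #101 → #103 → #105 → #104 → Hub (or its reverse).

Shortest round trip = 54 km.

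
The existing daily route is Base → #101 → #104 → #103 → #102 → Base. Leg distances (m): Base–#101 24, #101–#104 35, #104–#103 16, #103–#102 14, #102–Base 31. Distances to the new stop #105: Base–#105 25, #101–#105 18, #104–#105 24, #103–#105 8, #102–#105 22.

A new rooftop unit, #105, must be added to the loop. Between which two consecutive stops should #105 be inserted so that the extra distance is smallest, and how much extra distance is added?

Adding 7 m by placing #105 on the #101–#104 leg.

Insertion cost between consecutive stops i–j is d(i,#105) + d(#105,j) − d(i,j):
  between Base and #101: 25 + 18 − 24 = 19
  between #101 and #104: 18 + 24 − 35 = 7
  between #104 and #103: 24 + 8 − 16 = 16
  between #103 and #102: 8 + 22 − 14 = 16
  between #102 and Base: 22 + 25 − 31 = 16
Cheapest insertion is between #101 and #104, adding 7.
New total = 120 + 7 = 127.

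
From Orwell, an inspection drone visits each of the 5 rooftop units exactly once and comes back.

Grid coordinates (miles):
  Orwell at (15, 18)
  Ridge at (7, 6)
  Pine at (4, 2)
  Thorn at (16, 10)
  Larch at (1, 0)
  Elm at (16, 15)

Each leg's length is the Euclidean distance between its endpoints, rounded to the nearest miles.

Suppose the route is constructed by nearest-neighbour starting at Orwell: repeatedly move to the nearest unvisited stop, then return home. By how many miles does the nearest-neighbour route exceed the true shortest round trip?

2 miles longer than the optimal tour.

Orwell: Elm=3, Thorn=8, Ridge=14, Pine=19, Larch=23 ⇒ Elm
Elm: Thorn=5, Ridge=13, Pine=18, Larch=21 ⇒ Thorn
Thorn: Ridge=10, Pine=14, Larch=18 ⇒ Ridge
Ridge: Pine=5, Larch=8 ⇒ Pine
Pine: Larch=4 ⇒ Larch
NN route Orwell → Elm → Thorn → Ridge → Pine → Larch → Orwell costs 50.
Optimal: Orwell → Ridge → Larch → Pine → Thorn → Elm → Orwell costs 48 (by enumerating all 60 distinct tours).
Excess = 50 − 48 = 2.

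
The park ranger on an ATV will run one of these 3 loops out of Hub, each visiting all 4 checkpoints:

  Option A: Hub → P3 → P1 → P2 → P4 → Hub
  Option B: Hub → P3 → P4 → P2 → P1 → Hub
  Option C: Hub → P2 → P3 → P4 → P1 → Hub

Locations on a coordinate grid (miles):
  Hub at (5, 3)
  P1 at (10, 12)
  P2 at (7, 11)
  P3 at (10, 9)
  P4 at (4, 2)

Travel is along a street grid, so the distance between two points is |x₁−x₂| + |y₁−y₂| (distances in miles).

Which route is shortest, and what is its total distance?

Option A: 11 + 3 + 4 + 12 + 2 = 32
Option B: 11 + 13 + 12 + 4 + 14 = 54
Option C: 10 + 5 + 13 + 16 + 14 = 58

Shortest is Option A, total 32 miles.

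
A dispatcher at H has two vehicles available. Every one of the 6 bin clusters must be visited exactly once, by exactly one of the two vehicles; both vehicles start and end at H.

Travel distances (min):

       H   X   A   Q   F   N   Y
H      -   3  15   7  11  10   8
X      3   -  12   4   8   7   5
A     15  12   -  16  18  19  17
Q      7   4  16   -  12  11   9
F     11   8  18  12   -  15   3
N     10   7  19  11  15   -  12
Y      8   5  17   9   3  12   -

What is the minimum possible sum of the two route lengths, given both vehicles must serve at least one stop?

Try each way of splitting the stops between the two vehicles (each non-empty) and, for each split, find the best tour for each vehicle:
  {X} + {A, Q, F, N, Y}: 6 + 66 = 72
  {A} + {X, Q, F, N, Y}: 30 + 44 = 74
  {X, A} + {Q, F, N, Y}: 30 + 44 = 74
  {Q} + {X, A, F, N, Y}: 14 + 58 = 72
  {X, Q} + {A, F, N, Y}: 14 + 58 = 72
  {A, Q} + {X, F, N, Y}: 38 + 36 = 74
  … (31 splits in total)
Best: vehicle 1 H → X → H = 6; vehicle 2 H → A → F → Y → Q → N → H = 66; combined 72.

72 min — the smallest possible combined total.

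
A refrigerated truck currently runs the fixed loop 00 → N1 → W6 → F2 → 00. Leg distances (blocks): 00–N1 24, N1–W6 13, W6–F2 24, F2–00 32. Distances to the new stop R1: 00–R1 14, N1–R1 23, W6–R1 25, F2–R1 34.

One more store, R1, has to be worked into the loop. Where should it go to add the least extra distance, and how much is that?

+13 blocks — insert R1 between 00 and N1.

Insertion cost between consecutive stops i–j is d(i,R1) + d(R1,j) − d(i,j):
  between 00 and N1: 14 + 23 − 24 = 13
  between N1 and W6: 23 + 25 − 13 = 35
  between W6 and F2: 25 + 34 − 24 = 35
  between F2 and 00: 34 + 14 − 32 = 16
Cheapest insertion is between 00 and N1, adding 13.
New total = 93 + 13 = 106.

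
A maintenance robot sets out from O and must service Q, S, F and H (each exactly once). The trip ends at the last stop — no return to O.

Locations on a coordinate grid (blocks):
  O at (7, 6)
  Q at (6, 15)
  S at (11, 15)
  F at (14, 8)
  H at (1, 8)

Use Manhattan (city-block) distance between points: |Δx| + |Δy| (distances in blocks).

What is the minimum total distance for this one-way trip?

There are 4! = 24 possible orderings.
O - Q - S - F - H: 10+5+10+13 = 38
O - Q - S - H - F: 10+5+17+13 = 45
O - Q - F - S - H: 10+15+10+17 = 52
O - Q - F - H - S: 10+15+13+17 = 55
O - Q - H - S - F: 10+12+17+10 = 49
O - Q - H - F - S: 10+12+13+10 = 45
O - S - Q - F - H: 13+5+15+13 = 46
O - S - Q - H - F: 13+5+12+13 = 43
O - S - F - Q - H: 13+10+15+12 = 50
O - S - F - H - Q: 13+10+13+12 = 48
O - S - H - Q - F: 13+17+12+15 = 57
O - S - H - F - Q: 13+17+13+15 = 58
O - F - Q - S - H: 9+15+5+17 = 46
O - F - Q - H - S: 9+15+12+17 = 53
… (10 more)
O - H - Q - S - F: 8+12+5+10 = 35  ← best
The minimum is 35.
One shortest path: O → H → Q → S → F.

Minimum one-way distance = 35 blocks.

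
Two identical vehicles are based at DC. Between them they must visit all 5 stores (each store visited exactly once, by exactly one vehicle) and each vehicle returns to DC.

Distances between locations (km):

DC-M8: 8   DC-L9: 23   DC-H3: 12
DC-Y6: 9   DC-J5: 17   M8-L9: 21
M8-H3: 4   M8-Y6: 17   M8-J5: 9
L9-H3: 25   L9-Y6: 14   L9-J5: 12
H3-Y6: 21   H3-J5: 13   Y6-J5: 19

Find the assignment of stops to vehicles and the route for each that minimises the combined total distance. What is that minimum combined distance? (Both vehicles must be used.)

Minimum combined distance: 76 km.

Try each way of splitting the stops between the two vehicles (each non-empty) and, for each split, find the best tour for each vehicle:
  {M8} + {L9, H3, Y6, J5}: 16 + 60 = 76
  {L9} + {M8, H3, Y6, J5}: 46 + 53 = 99
  {M8, L9} + {H3, Y6, J5}: 52 + 53 = 105
  {H3} + {M8, L9, Y6, J5}: 24 + 52 = 76
  {M8, H3} + {L9, Y6, J5}: 24 + 52 = 76
  {L9, H3} + {M8, Y6, J5}: 60 + 45 = 105
  … (15 splits in total)
Best: vehicle 1 DC → M8 → DC = 16; vehicle 2 DC → H3 → J5 → L9 → Y6 → DC = 60; combined 76.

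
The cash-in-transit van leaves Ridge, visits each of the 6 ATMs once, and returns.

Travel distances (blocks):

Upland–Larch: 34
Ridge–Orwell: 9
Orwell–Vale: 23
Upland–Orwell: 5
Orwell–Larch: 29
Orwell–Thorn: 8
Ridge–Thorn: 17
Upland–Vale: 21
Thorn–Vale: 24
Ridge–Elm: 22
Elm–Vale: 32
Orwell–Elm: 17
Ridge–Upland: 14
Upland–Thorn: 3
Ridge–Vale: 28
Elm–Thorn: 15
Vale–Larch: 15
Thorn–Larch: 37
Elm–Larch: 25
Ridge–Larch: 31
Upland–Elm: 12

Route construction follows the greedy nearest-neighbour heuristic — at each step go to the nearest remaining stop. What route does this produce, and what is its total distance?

Nearest-neighbour total = 100 blocks; route Ridge → Orwell → Upland → Thorn → Elm → Larch → Vale → Ridge.

From Ridge: distances to unvisited — Orwell=9, Upland=14, Thorn=17, Elm=22, Vale=28, Larch=31. Nearest is Orwell (9).
From Orwell: distances to unvisited — Upland=5, Thorn=8, Elm=17, Vale=23, Larch=29. Nearest is Upland (5).
From Upland: distances to unvisited — Thorn=3, Elm=12, Vale=21, Larch=34. Nearest is Thorn (3).
From Thorn: distances to unvisited — Elm=15, Vale=24, Larch=37. Nearest is Elm (15).
From Elm: distances to unvisited — Larch=25, Vale=32. Nearest is Larch (25).
From Larch: distances to unvisited — Vale=15. Nearest is Vale (15).
Return Vale→Ridge: 28.
Total = 9 + 5 + 3 + 15 + 25 + 15 + 28 = 100.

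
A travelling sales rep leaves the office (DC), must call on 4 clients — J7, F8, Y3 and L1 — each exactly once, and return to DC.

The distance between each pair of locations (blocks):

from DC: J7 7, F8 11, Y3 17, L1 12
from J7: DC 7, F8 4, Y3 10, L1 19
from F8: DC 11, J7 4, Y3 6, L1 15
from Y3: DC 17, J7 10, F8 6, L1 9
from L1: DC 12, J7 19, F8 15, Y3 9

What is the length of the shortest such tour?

38 blocks — the shortest possible round trip.

There are 12 distinct closed tours to check (reversals are equivalent).
DC-J7-F8-Y3-L1-DC: 7+4+6+9+12 = 38
DC-J7-F8-L1-Y3-DC: 7+4+15+9+17 = 52
DC-J7-Y3-F8-L1-DC: 7+10+6+15+12 = 50
DC-J7-Y3-L1-F8-DC: 7+10+9+15+11 = 52
DC-J7-L1-F8-Y3-DC: 7+19+15+6+17 = 64
DC-J7-L1-Y3-F8-DC: 7+19+9+6+11 = 52
DC-F8-J7-Y3-L1-DC: 11+4+10+9+12 = 46
DC-F8-J7-L1-Y3-DC: 11+4+19+9+17 = 60
DC-F8-Y3-J7-L1-DC: 11+6+10+19+12 = 58
DC-F8-L1-J7-Y3-DC: 11+15+19+10+17 = 72
DC-Y3-J7-F8-L1-DC: 17+10+4+15+12 = 58
DC-Y3-F8-J7-L1-DC: 17+6+4+19+12 = 58
The minimum is 38.
One optimal route: DC → J7 → F8 → Y3 → L1 → DC (or its reverse).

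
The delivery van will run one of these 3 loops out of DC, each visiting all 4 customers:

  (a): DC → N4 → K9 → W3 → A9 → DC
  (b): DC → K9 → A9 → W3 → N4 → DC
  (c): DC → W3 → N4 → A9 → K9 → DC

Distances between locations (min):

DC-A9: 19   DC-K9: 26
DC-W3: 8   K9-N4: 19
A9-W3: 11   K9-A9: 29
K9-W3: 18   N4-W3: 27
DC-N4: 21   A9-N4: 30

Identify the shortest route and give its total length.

(a): 21 + 19 + 18 + 11 + 19 = 88
(b): 26 + 29 + 11 + 27 + 21 = 114
(c): 8 + 27 + 30 + 29 + 26 = 120

88 min — (a) is the shortest.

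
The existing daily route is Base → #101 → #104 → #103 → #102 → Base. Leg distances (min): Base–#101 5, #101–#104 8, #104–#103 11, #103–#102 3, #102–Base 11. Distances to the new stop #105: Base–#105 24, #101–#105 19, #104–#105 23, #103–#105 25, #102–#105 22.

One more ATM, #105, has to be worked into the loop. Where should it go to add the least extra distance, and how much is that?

Adding 34 min by placing #105 on the #101–#104 leg.

Insertion cost between consecutive stops i–j is d(i,#105) + d(#105,j) − d(i,j):
  between Base and #101: 24 + 19 − 5 = 38
  between #101 and #104: 19 + 23 − 8 = 34
  between #104 and #103: 23 + 25 − 11 = 37
  between #103 and #102: 25 + 22 − 3 = 44
  between #102 and Base: 22 + 24 − 11 = 35
Cheapest insertion is between #101 and #104, adding 34.
New total = 38 + 34 = 72.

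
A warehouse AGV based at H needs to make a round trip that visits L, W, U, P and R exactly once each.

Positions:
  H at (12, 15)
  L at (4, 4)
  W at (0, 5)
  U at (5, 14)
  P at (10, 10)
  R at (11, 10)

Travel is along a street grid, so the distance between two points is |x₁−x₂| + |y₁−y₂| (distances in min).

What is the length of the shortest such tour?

With 5 stops there are 5!/2 = 60 distinct round trips (a route and its reverse cost the same).
H → L → W → U → P → R → H: 19+5+14+9+1+6 = 54
H → L → W → U → R → P → H: 19+5+14+10+1+7 = 56
H → L → W → P → U → R → H: 19+5+15+9+10+6 = 64
H → L → W → P → R → U → H: 19+5+15+1+10+8 = 58
H → L → W → R → U → P → H: 19+5+16+10+9+7 = 66
H → L → W → R → P → U → H: 19+5+16+1+9+8 = 58
H → L → U → W → P → R → H: 19+11+14+15+1+6 = 66
H → L → U → W → R → P → H: 19+11+14+16+1+7 = 68
H → L → U → P → W → R → H: 19+11+9+15+16+6 = 76
H → L → U → P → R → W → H: 19+11+9+1+16+22 = 78
H → L → U → R → W → P → H: 19+11+10+16+15+7 = 78
H → L → U → R → P → W → H: 19+11+10+1+15+22 = 78
H → L → P → W → U → R → H: 19+12+15+14+10+6 = 76
H → L → P → W → R → U → H: 19+12+15+16+10+8 = 80
… (46 more)
H → U → L → W → P → R → H: 8+11+5+15+1+6 = 46  ← best
The minimum is 46.
One optimal route: H → U → L → W → P → R → H (or its reverse).

46 min — the shortest possible round trip.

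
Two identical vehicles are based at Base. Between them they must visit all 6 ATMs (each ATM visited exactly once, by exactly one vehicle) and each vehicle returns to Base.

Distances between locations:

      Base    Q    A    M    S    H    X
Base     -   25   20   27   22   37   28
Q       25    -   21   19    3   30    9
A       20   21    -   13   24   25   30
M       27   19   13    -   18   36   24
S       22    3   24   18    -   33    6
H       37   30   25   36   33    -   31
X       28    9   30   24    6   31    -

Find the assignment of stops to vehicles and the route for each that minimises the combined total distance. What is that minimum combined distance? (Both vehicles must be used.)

Minimum combined distance: 162.

There are 2^5 − 1 = 31 ways to divide the 6 stops into two non-empty groups. For each, the best each vehicle can do is its own shortest tour through its group:
  {Q} + {A, M, S, H, X}: 50 + 124 = 174
  {A} + {Q, M, S, H, X}: 40 + 123 = 163
  {Q, A} + {M, S, H, X}: 66 + 119 = 185
  {M} + {Q, A, S, H, X}: 54 + 110 = 164
  {Q, M} + {A, S, H, X}: 71 + 104 = 175
  {A, M} + {Q, S, H, X}: 60 + 102 = 162
  … (31 splits in total)
Best: vehicle 1 Base → A → M → Base = 60; vehicle 2 Base → Q → S → X → H → Base = 102; combined 162.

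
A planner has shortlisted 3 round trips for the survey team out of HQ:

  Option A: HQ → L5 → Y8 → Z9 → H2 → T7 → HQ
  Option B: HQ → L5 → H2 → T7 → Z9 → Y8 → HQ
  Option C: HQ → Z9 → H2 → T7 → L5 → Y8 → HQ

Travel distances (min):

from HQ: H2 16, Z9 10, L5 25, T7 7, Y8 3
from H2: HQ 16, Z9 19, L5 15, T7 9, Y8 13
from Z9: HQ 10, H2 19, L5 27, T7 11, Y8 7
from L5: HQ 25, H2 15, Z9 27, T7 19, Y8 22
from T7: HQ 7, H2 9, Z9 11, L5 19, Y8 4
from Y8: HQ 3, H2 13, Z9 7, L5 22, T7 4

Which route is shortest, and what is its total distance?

Shortest is Option B, total 70 min.

Option A: 25 + 22 + 7 + 19 + 9 + 7 = 89
Option B: 25 + 15 + 9 + 11 + 7 + 3 = 70
Option C: 10 + 19 + 9 + 19 + 22 + 3 = 82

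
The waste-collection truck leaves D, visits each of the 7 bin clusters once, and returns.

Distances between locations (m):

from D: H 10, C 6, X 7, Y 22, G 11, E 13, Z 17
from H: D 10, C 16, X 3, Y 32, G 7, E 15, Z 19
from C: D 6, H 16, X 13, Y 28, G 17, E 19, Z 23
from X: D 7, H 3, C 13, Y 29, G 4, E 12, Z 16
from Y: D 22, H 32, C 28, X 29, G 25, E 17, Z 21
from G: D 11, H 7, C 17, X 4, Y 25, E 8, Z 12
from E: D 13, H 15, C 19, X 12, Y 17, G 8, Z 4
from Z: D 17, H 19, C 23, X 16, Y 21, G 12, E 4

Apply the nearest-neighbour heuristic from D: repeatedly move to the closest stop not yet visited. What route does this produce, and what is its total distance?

From D: distances to unvisited — C=6, X=7, H=10, G=11, E=13, Z=17, Y=22. Nearest is C (6).
From C: distances to unvisited — X=13, H=16, G=17, E=19, Z=23, Y=28. Nearest is X (13).
From X: distances to unvisited — H=3, G=4, E=12, Z=16, Y=29. Nearest is H (3).
From H: distances to unvisited — G=7, E=15, Z=19, Y=32. Nearest is G (7).
From G: distances to unvisited — E=8, Z=12, Y=25. Nearest is E (8).
From E: distances to unvisited — Z=4, Y=17. Nearest is Z (4).
From Z: distances to unvisited — Y=21. Nearest is Y (21).
Return Y→D: 22.
Total = 6 + 13 + 3 + 7 + 8 + 4 + 21 + 22 = 84.

Nearest-neighbour total = 84 m; route D → C → X → H → G → E → Z → Y → D.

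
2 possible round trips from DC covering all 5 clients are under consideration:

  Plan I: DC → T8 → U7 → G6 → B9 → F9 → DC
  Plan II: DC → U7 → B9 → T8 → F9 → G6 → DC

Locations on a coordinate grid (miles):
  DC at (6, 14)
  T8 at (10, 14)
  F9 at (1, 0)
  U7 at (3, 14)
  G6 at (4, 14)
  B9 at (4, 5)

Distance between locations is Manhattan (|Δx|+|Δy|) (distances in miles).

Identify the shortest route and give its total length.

Plan I: 4 + 7 + 1 + 9 + 8 + 19 = 48
Plan II: 3 + 10 + 15 + 23 + 17 + 2 = 70

48 miles — Plan I is the shortest.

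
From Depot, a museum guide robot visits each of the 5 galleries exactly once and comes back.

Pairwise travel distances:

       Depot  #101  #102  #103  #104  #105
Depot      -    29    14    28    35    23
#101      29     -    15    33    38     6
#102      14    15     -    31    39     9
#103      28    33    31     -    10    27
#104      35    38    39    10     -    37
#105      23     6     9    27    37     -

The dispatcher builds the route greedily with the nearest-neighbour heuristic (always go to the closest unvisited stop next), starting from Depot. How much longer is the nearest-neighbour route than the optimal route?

The nearest-neighbour route is 2 longer than optimal.

Depot: #102=14, #105=23, #103=28, #101=29, #104=35 ⇒ #102
#102: #105=9, #101=15, #103=31, #104=39 ⇒ #105
#105: #101=6, #103=27, #104=37 ⇒ #101
#101: #103=33, #104=38 ⇒ #103
#103: #104=10 ⇒ #104
NN route Depot → #102 → #105 → #101 → #103 → #104 → Depot costs 107.
Optimal: Depot → #102 → #105 → #101 → #104 → #103 → Depot costs 105 (by enumerating all 60 distinct tours).
Excess = 107 − 105 = 2.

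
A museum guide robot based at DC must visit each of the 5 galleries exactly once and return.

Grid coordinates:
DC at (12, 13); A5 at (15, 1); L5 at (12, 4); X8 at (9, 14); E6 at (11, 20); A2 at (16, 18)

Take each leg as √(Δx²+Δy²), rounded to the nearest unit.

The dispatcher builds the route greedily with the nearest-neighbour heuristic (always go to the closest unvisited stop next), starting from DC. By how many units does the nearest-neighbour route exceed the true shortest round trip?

DC: X8=3, A2=6, E6=7, L5=9, A5=12 ⇒ X8
X8: E6=6, A2=8, L5=10, A5=14 ⇒ E6
E6: A2=5, L5=16, A5=19 ⇒ A2
A2: L5=15, A5=17 ⇒ L5
L5: A5=4 ⇒ A5
NN route DC → X8 → E6 → A2 → L5 → A5 → DC costs 45.
Optimal: DC → A5 → L5 → X8 → E6 → A2 → DC costs 43 (by enumerating all 60 distinct tours).
Excess = 45 − 43 = 2.

The nearest-neighbour route is 2 longer than optimal.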